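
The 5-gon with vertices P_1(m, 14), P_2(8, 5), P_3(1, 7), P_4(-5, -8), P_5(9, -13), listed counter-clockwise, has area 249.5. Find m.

Write out the shoelace sum; only the two edges meeting at P_1 involve m:
2·Area = [(9·14 − m·(-13)) + (m·5 − 8·14)] + 215
       = 18·m + 229 = 499
⇒ m = 15.

15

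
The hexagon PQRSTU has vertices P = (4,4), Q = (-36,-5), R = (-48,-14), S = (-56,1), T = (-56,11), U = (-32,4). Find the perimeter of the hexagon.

144

|PQ| = √((-40)² + (-9)²) = √1681 = 41
|QR| = √((-12)² + (-9)²) = √225 = 15
|RS| = √((-8)² + (15)²) = √289 = 17
|ST| = √((0)² + (10)²) = √100 = 10
|TU| = √((24)² + (-7)²) = √625 = 25
|UP| = √((36)² + (0)²) = √1296 = 36
Perimeter = 41 + 15 + 17 + 10 + 25 + 36 = 144.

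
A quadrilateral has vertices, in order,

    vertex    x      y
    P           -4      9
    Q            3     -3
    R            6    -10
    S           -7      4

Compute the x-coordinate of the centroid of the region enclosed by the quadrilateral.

-47/36

Apply the surveyor's formula. First the cross-terms c_i = x_i·y_{i+1} − x_{i+1}·y_i:
  -15, -12, -46, -47  ⇒  2A = -120, A = -60.
Then Σ (x_i + x_{i+1})·c_i = 470, so x̄ = 470 / (6·(-60)) = -47/36.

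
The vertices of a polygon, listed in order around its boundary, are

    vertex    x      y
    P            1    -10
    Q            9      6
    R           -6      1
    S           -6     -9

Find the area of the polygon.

Apply the shoelace formula: 2A = Σ (x_i·y_{i+1} − x_{i+1}·y_i), indices taken mod 4.
P→Q: (1)(6) − (9)(-10) = 96
Q→R: (9)(1) − (-6)(6) = 45
R→S: (-6)(-9) − (-6)(1) = 60
S→P: (-6)(-10) − (1)(-9) = 69
Σ = 270
Area = |Σ|/2 = 135.

135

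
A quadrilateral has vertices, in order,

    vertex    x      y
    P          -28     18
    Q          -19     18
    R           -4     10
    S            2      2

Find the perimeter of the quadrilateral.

|PQ| = √((9)² + (0)²) = √81 = 9
|QR| = √((15)² + (-8)²) = √289 = 17
|RS| = √((6)² + (-8)²) = √100 = 10
|SP| = √((-30)² + (16)²) = √1156 = 34
Perimeter = 9 + 17 + 10 + 34 = 70.

70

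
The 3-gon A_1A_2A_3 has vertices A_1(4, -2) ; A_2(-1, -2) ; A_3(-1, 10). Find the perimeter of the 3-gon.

30

|A_1A_2| = √((-5)² + (0)²) = √25 = 5
|A_2A_3| = √((0)² + (12)²) = √144 = 12
|A_3A_1| = √((5)² + (-12)²) = √169 = 13
Perimeter = 5 + 12 + 13 = 30.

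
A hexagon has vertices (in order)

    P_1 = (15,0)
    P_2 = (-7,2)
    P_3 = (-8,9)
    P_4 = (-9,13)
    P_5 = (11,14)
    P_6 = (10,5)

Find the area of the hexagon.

P_1→P_2: (15)(2) − (-7)(0) = 30
P_2→P_3: (-7)(9) − (-8)(2) = -47
P_3→P_4: (-8)(13) − (-9)(9) = -23
P_4→P_5: (-9)(14) − (11)(13) = -269
P_5→P_6: (11)(5) − (10)(14) = -85
P_6→P_1: (10)(0) − (15)(5) = -75
Σ = -469
Area = |Σ|/2 = 234.5.

234.5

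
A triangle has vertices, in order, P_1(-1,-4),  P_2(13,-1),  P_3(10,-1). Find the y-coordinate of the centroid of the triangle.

-2

Apply the shoelace (surveyor's) formula. First the cross-terms c_i = x_i·y_{i+1} − x_{i+1}·y_i:
  53, -3, -41  ⇒  2A = 9, A = 4.5.
Then Σ (y_i + y_{i+1})·c_i = -54, so ȳ = -54 / (6·4.5) = -2.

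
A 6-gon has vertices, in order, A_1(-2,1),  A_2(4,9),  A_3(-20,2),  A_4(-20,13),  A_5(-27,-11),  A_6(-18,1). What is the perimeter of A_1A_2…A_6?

102

|A_1A_2| = √((6)² + (8)²) = √100 = 10
|A_2A_3| = √((-24)² + (-7)²) = √625 = 25
|A_3A_4| = √((0)² + (11)²) = √121 = 11
|A_4A_5| = √((-7)² + (-24)²) = √625 = 25
|A_5A_6| = √((9)² + (12)²) = √225 = 15
|A_6A_1| = √((16)² + (0)²) = √256 = 16
Perimeter = 10 + 25 + 11 + 25 + 15 + 16 = 102.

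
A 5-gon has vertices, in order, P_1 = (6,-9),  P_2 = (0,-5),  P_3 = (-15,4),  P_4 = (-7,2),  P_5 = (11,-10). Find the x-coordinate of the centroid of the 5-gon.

Apply the surveyor's formula. First the cross-terms c_i = x_i·y_{i+1} − x_{i+1}·y_i:
  -30, -75, -2, 48, -39  ⇒  2A = -98, A = -49.
Then Σ (x_i + x_{i+1})·c_i = 518, so x̄ = 518 / (6·(-49)) = -37/21.

-37/21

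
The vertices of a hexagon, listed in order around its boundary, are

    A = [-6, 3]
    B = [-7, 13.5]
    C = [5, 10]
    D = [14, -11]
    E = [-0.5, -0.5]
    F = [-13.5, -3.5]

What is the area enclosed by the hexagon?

Apply the shoelace (surveyor's) formula: 2A = Σ (x_i·y_{i+1} − x_{i+1}·y_i), indices taken mod 6.
Cross-terms: -60, -137.5, -195, -12.5, -5, -61.5  ⇒  Σ = -471.5
Area = |Σ|/2 = 235.75.

235.75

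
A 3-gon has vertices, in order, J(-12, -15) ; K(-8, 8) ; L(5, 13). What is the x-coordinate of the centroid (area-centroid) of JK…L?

-5

Apply the shoelace formula. First the cross-terms c_i = x_i·y_{i+1} − x_{i+1}·y_i:
  -216, -144, 81  ⇒  2A = -279, A = -139.5.
Then Σ (x_i + x_{i+1})·c_i = 4185, so x̄ = 4185 / (6·(-139.5)) = -5.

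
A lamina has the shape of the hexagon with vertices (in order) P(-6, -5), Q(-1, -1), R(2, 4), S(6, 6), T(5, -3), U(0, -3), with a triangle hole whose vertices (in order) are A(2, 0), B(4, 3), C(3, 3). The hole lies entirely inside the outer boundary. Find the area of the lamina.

45.5

Outer boundary:
Apply the surveyor's formula: 2A = Σ (x_i·y_{i+1} − x_{i+1}·y_i), indices taken mod 6.
Cross-terms: 1, -2, -12, -48, -15, -18  ⇒  Σ = -94
Area = |Σ|/2 = 47.
Hole:
Apply Gauss's area formula: 2A = Σ (x_i·y_{i+1} − x_{i+1}·y_i), indices taken mod 3.
Σ = (6) + (3) + (-6) = 3
Area = |Σ|/2 = 1.5.
Net area = 47 − 1.5 = 45.5.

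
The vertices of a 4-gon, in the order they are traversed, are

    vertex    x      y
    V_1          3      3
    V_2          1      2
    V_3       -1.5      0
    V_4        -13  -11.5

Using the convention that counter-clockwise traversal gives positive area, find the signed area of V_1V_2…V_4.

9.375

Cross-terms: 3, 3, 17.25, -4.5  ⇒  Σ = 18.75
Signed area = Σ/2 = 9.375 (positive ⇒ counter-clockwise traversal).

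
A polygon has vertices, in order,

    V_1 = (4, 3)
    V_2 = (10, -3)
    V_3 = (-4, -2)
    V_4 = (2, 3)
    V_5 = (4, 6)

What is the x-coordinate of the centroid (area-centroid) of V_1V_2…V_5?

Apply the shoelace (surveyor's) formula. First the cross-terms c_i = x_i·y_{i+1} − x_{i+1}·y_i:
  -42, -32, -8, 0, -12  ⇒  2A = -94, A = -47.
Then Σ (x_i + x_{i+1})·c_i = -860, so x̄ = -860 / (6·(-47)) = 430/141.

430/141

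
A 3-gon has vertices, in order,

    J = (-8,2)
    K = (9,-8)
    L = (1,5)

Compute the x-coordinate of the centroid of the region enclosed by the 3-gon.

Apply the shoelace formula. First the cross-terms c_i = x_i·y_{i+1} − x_{i+1}·y_i:
  46, 53, 42  ⇒  2A = 141, A = 70.5.
Then Σ (x_i + x_{i+1})·c_i = 282, so x̄ = 282 / (6·70.5) = 2/3.

2/3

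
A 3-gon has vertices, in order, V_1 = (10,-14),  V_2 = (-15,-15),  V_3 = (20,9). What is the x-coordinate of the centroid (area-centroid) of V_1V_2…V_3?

Apply the shoelace formula. First the cross-terms c_i = x_i·y_{i+1} − x_{i+1}·y_i:
  -360, 165, -370  ⇒  2A = -565, A = -282.5.
Then Σ (x_i + x_{i+1})·c_i = -8475, so x̄ = -8475 / (6·(-282.5)) = 5.

5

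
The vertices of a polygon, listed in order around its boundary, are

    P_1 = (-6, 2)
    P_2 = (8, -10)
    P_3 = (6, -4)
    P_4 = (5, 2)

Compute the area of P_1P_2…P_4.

63

Apply the shoelace formula: 2A = Σ (x_i·y_{i+1} − x_{i+1}·y_i), indices taken mod 4.
Σ = (44) + (28) + (32) + (22) = 126
Area = |Σ|/2 = 63.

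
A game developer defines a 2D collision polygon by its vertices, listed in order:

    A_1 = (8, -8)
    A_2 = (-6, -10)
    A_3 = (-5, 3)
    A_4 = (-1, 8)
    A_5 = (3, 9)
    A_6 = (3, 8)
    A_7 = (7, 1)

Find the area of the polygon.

Apply Gauss's area formula: 2A = Σ (x_i·y_{i+1} − x_{i+1}·y_i), indices taken mod 7.
Σ = (-128) + (-68) + (-37) + (-33) + (-3) + (-53) + (-64) = -386
Area = |Σ|/2 = 193.

193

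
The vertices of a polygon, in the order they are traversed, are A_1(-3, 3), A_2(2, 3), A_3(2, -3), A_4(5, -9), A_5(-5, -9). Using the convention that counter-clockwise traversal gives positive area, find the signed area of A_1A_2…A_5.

-81

Apply the surveyor's formula: 2A = Σ (x_i·y_{i+1} − x_{i+1}·y_i), indices taken mod 5.
Σ = (-15) + (-12) + (-3) + (-90) + (-42) = -162
Signed area = Σ/2 = -81 (negative ⇒ clockwise traversal).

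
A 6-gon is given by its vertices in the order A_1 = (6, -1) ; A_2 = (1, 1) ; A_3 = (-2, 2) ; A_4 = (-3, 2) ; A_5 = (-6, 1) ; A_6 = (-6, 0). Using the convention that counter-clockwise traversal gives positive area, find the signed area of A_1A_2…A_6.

17

Σ = (7) + (4) + (2) + (9) + (6) + (6) = 34
Signed area = Σ/2 = 17 (positive ⇒ counter-clockwise traversal).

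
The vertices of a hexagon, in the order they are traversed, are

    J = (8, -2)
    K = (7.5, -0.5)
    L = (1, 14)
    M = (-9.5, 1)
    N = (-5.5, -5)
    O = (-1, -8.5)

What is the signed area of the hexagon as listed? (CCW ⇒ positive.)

Cross-terms: 11, 105.5, 134, 53, 41.75, 70  ⇒  Σ = 415.25
Signed area = Σ/2 = 207.625 (positive ⇒ counter-clockwise traversal).

207.625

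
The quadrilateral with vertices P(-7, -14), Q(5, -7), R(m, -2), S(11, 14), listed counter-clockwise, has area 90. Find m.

Write out the shoelace sum; only the two edges meeting at R involve m:
2·Area = [(5·(-2) − m·(-7)) + (m·14 − 11·(-2))] + 63
       = 21·m + 75 = 180
⇒ m = 5.

5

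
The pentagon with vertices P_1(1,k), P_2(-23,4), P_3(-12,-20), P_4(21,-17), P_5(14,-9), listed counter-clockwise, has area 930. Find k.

18

The doubled signed area Σ (x_i y_{i+1} − x_{i+1} y_i) is linear in k.
With k=0 it equals 1194; the coefficient of k is 37 (from the two edges through P_1).
So 37·k + 1194 = 2·930 = 1860 ⇒ k = 18.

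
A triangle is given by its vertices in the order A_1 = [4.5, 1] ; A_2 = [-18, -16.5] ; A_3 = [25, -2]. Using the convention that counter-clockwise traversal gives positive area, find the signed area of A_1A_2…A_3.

213.125

A_1→A_2: (4.5)(-16.5) − (-18)(1) = -56.25
A_2→A_3: (-18)(-2) − (25)(-16.5) = 448.5
A_3→A_1: (25)(1) − (4.5)(-2) = 34
Σ = 426.25
Signed area = Σ/2 = 213.125 (positive ⇒ counter-clockwise traversal).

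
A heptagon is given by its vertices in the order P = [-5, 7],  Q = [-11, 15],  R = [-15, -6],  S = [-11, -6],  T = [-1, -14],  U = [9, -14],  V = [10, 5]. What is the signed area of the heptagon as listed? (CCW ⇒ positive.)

Apply the shoelace formula: 2A = Σ (x_i·y_{i+1} − x_{i+1}·y_i), indices taken mod 7.
Σ = (2) + (291) + (24) + (148) + (140) + (185) + (95) = 885
Signed area = Σ/2 = 442.5 (positive ⇒ counter-clockwise traversal).

442.5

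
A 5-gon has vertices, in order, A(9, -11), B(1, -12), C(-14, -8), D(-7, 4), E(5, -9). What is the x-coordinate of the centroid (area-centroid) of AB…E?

-329/79

Apply the shoelace formula. First the cross-terms c_i = x_i·y_{i+1} − x_{i+1}·y_i:
  -97, -176, -112, 43, 26  ⇒  2A = -316, A = -158.
Then Σ (x_i + x_{i+1})·c_i = 3948, so x̄ = 3948 / (6·(-158)) = -329/79.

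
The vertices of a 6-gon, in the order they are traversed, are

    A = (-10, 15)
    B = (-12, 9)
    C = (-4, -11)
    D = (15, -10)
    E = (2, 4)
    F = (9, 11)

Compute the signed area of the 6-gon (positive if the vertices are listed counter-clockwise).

Apply Gauss's area formula: 2A = Σ (x_i·y_{i+1} − x_{i+1}·y_i), indices taken mod 6.
A→B: (-10)(9) − (-12)(15) = 90
B→C: (-12)(-11) − (-4)(9) = 168
C→D: (-4)(-10) − (15)(-11) = 205
D→E: (15)(4) − (2)(-10) = 80
E→F: (2)(11) − (9)(4) = -14
F→A: (9)(15) − (-10)(11) = 245
Σ = 774
Signed area = Σ/2 = 387 (positive ⇒ counter-clockwise traversal).

387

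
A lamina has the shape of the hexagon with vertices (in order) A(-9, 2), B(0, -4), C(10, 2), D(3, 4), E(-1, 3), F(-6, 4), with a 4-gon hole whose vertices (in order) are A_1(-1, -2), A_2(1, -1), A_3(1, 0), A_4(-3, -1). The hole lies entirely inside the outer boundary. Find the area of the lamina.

76.5

Outer boundary:
Apply the surveyor's formula: 2A = Σ (x_i·y_{i+1} − x_{i+1}·y_i), indices taken mod 6.
Σ = (36) + (40) + (34) + (13) + (14) + (24) = 161
Area = |Σ|/2 = 80.5.
Hole:
Σ = (3) + (1) + (-1) + (5) = 8
Area = |Σ|/2 = 4.
Net area = 80.5 − 4 = 76.5.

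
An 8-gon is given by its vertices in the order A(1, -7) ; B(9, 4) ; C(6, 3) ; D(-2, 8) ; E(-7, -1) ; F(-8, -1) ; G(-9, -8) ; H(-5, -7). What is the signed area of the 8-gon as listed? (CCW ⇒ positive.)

Apply Gauss's area formula: 2A = Σ (x_i·y_{i+1} − x_{i+1}·y_i), indices taken mod 8.
Cross-terms: 67, 3, 54, 58, -1, 55, 23, 42  ⇒  Σ = 301
Signed area = Σ/2 = 150.5 (positive ⇒ counter-clockwise traversal).

150.5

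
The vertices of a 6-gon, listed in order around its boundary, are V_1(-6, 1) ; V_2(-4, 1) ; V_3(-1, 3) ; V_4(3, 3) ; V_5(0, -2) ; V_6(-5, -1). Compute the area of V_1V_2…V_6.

Apply the shoelace (surveyor's) formula: 2A = Σ (x_i·y_{i+1} − x_{i+1}·y_i), indices taken mod 6.
V_1→V_2: (-6)(1) − (-4)(1) = -2
V_2→V_3: (-4)(3) − (-1)(1) = -11
V_3→V_4: (-1)(3) − (3)(3) = -12
V_4→V_5: (3)(-2) − (0)(3) = -6
V_5→V_6: (0)(-1) − (-5)(-2) = -10
V_6→V_1: (-5)(1) − (-6)(-1) = -11
Σ = -52
Area = |Σ|/2 = 26.

26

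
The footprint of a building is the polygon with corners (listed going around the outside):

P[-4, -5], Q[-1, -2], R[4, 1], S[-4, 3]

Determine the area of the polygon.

29

Cross-terms: 3, 7, 16, 32  ⇒  Σ = 58
Area = |Σ|/2 = 29.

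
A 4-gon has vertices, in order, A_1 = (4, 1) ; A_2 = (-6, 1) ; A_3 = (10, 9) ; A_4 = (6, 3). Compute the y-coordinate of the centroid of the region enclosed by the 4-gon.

233/63

Apply the surveyor's formula. First the cross-terms c_i = x_i·y_{i+1} − x_{i+1}·y_i:
  10, -64, -24, -6  ⇒  2A = -84, A = -42.
Then Σ (y_i + y_{i+1})·c_i = -932, so ȳ = -932 / (6·(-42)) = 233/63.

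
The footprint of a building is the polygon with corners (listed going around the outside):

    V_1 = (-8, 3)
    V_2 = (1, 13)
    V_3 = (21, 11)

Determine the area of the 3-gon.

109

Apply the shoelace (surveyor's) formula: 2A = Σ (x_i·y_{i+1} − x_{i+1}·y_i), indices taken mod 3.
V_1→V_2: (-8)(13) − (1)(3) = -107
V_2→V_3: (1)(11) − (21)(13) = -262
V_3→V_1: (21)(3) − (-8)(11) = 151
Σ = -218
Area = |Σ|/2 = 109.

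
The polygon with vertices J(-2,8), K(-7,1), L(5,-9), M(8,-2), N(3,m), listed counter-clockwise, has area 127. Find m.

The doubled signed area Σ (x_i y_{i+1} − x_{i+1} y_i) is linear in m.
With m=0 it equals 204; the coefficient of m is 10 (from the two edges through N).
So 10·m + 204 = 2·127 = 254 ⇒ m = 5.

5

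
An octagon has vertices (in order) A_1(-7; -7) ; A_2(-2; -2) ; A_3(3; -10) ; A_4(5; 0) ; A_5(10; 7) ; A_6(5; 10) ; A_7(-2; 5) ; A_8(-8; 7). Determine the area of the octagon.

Apply the surveyor's formula: 2A = Σ (x_i·y_{i+1} − x_{i+1}·y_i), indices taken mod 8.
Cross-terms: 0, 26, 50, 35, 65, 45, 26, 105  ⇒  Σ = 352
Area = |Σ|/2 = 176.

176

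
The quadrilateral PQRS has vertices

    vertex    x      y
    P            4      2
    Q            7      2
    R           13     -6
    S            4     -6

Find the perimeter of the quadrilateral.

30

|PQ| = √((3)² + (0)²) = √9 = 3
|QR| = √((6)² + (-8)²) = √100 = 10
|RS| = √((-9)² + (0)²) = √81 = 9
|SP| = √((0)² + (8)²) = √64 = 8
Perimeter = 3 + 10 + 9 + 8 = 30.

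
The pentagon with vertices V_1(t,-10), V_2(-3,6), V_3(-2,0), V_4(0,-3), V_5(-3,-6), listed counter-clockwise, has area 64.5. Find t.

10

Write out the shoelace sum; only the two edges meeting at V_1 involve t:
2·Area = [((-3)·(-10) − t·(-6)) + (t·6 − (-3)·(-10))] + 9
       = 12·t + 9 = 129
⇒ t = 10.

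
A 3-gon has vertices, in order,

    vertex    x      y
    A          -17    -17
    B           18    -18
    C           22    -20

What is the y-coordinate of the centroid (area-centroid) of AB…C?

-55/3

Apply the shoelace formula. First the cross-terms c_i = x_i·y_{i+1} − x_{i+1}·y_i:
  612, 36, -714  ⇒  2A = -66, A = -33.
Then Σ (y_i + y_{i+1})·c_i = 3630, so ȳ = 3630 / (6·(-33)) = -55/3.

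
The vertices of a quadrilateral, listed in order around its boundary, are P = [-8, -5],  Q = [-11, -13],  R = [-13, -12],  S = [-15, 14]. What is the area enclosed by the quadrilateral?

81.5

Σ = (49) + (-37) + (-362) + (187) = -163
Area = |Σ|/2 = 81.5.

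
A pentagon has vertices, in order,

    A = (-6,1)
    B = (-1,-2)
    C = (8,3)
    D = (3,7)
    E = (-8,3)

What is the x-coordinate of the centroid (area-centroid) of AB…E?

13/111

Apply the shoelace (surveyor's) formula. First the cross-terms c_i = x_i·y_{i+1} − x_{i+1}·y_i:
  13, 13, 47, 65, 10  ⇒  2A = 148, A = 74.
Then Σ (x_i + x_{i+1})·c_i = 52, so x̄ = 52 / (6·74) = 13/111.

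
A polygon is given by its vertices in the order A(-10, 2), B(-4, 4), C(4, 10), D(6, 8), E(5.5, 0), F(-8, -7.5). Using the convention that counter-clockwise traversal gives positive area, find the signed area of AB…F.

Apply the shoelace (surveyor's) formula: 2A = Σ (x_i·y_{i+1} − x_{i+1}·y_i), indices taken mod 6.
Cross-terms: -32, -56, -28, -44, -41.25, -91  ⇒  Σ = -292.25
Signed area = Σ/2 = -146.125 (negative ⇒ clockwise traversal).

-146.125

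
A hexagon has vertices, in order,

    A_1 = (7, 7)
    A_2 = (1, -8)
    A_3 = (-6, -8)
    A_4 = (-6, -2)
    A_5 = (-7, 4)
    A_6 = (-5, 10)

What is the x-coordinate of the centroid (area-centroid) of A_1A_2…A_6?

-91/87

Apply the shoelace (surveyor's) formula. First the cross-terms c_i = x_i·y_{i+1} − x_{i+1}·y_i:
  -63, -56, -36, -38, -50, -105  ⇒  2A = -348, A = -174.
Then Σ (x_i + x_{i+1})·c_i = 1092, so x̄ = 1092 / (6·(-174)) = -91/87.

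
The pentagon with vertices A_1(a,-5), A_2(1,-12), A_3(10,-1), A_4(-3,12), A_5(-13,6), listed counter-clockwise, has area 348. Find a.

Write out the shoelace sum; only the two edges meeting at A_1 involve a:
2·Area = [((-13)·(-5) − a·6) + (a·(-12) − 1·(-5))] + 374
       = -18·a + 444 = 696
⇒ a = -14.

-14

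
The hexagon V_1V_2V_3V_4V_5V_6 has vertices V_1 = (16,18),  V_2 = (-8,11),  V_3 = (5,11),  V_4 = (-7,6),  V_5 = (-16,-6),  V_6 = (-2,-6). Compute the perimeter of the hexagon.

110

|V_1V_2| = √((-24)² + (-7)²) = √625 = 25
|V_2V_3| = √((13)² + (0)²) = √169 = 13
|V_3V_4| = √((-12)² + (-5)²) = √169 = 13
|V_4V_5| = √((-9)² + (-12)²) = √225 = 15
|V_5V_6| = √((14)² + (0)²) = √196 = 14
|V_6V_1| = √((18)² + (24)²) = √900 = 30
Perimeter = 25 + 13 + 13 + 15 + 14 + 30 = 110.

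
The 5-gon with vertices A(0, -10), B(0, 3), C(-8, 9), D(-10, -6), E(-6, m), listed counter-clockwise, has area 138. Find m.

-9

The doubled signed area Σ (x_i y_{i+1} − x_{i+1} y_i) is linear in m.
With m=0 it equals 186; the coefficient of m is -10 (from the two edges through E).
So -10·m + 186 = 2·138 = 276 ⇒ m = -9.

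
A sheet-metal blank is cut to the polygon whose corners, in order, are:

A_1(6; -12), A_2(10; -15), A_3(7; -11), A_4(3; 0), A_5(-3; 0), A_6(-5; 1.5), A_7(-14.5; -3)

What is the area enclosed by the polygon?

141.125

Apply the shoelace formula: 2A = Σ (x_i·y_{i+1} − x_{i+1}·y_i), indices taken mod 7.
Σ = (30) + (-5) + (33) + (0) + (-4.5) + (36.75) + (192) = 282.25
Area = |Σ|/2 = 141.125.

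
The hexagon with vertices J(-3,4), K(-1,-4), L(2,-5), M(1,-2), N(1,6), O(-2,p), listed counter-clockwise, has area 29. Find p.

4

Write out the shoelace sum; only the two edges meeting at O involve p:
2·Area = [(1·p − (-2)·6) + ((-2)·4 − (-3)·p)] + 38
       = 4·p + 42 = 58
⇒ p = 4.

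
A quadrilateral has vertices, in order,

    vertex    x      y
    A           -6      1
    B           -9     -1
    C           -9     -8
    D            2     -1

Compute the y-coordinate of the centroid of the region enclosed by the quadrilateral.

Apply the shoelace (surveyor's) formula. First the cross-terms c_i = x_i·y_{i+1} − x_{i+1}·y_i:
  15, 63, 25, -4  ⇒  2A = 99, A = 49.5.
Then Σ (y_i + y_{i+1})·c_i = -792, so ȳ = -792 / (6·49.5) = -8/3.

-8/3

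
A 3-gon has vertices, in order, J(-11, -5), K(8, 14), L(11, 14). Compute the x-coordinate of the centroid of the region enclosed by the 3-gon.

8/3

Apply the surveyor's formula. First the cross-terms c_i = x_i·y_{i+1} − x_{i+1}·y_i:
  -114, -42, 99  ⇒  2A = -57, A = -28.5.
Then Σ (x_i + x_{i+1})·c_i = -456, so x̄ = -456 / (6·(-28.5)) = 8/3.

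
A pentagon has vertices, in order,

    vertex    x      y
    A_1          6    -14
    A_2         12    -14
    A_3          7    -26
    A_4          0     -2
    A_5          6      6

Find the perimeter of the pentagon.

|A_1A_2| = √((6)² + (0)²) = √36 = 6
|A_2A_3| = √((-5)² + (-12)²) = √169 = 13
|A_3A_4| = √((-7)² + (24)²) = √625 = 25
|A_4A_5| = √((6)² + (8)²) = √100 = 10
|A_5A_1| = √((0)² + (-20)²) = √400 = 20
Perimeter = 6 + 13 + 25 + 10 + 20 = 74.

74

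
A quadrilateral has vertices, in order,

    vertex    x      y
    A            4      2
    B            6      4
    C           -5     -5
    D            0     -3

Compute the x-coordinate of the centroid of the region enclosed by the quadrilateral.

1/21

Apply Gauss's area formula. First the cross-terms c_i = x_i·y_{i+1} − x_{i+1}·y_i:
  4, -10, 15, 12  ⇒  2A = 21, A = 10.5.
Then Σ (x_i + x_{i+1})·c_i = 3, so x̄ = 3 / (6·10.5) = 1/21.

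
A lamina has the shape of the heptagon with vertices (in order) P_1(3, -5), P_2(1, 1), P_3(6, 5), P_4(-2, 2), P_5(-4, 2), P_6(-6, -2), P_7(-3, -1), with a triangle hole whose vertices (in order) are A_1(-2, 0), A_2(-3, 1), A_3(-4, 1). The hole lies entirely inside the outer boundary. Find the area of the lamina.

Outer boundary:
Cross-terms: 8, -1, 22, 4, 20, 0, 18  ⇒  Σ = 71
Area = |Σ|/2 = 35.5.
Hole:
Σ = (-2) + (1) + (2) = 1
Area = |Σ|/2 = 0.5.
Net area = 35.5 − 0.5 = 35.

35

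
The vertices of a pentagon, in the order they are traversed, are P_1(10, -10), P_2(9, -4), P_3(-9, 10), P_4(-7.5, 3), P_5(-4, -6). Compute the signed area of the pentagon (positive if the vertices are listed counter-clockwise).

Σ = (50) + (54) + (48) + (57) + (100) = 309
Signed area = Σ/2 = 154.5 (positive ⇒ counter-clockwise traversal).

154.5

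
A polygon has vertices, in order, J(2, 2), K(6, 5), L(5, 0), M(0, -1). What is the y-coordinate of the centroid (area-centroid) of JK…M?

Apply the shoelace (surveyor's) formula. First the cross-terms c_i = x_i·y_{i+1} − x_{i+1}·y_i:
  -2, -25, -5, 2  ⇒  2A = -30, A = -15.
Then Σ (y_i + y_{i+1})·c_i = -132, so ȳ = -132 / (6·(-15)) = 22/15.

22/15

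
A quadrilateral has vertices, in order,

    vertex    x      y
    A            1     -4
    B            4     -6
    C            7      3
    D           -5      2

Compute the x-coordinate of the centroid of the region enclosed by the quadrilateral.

70/37

Apply the shoelace formula. First the cross-terms c_i = x_i·y_{i+1} − x_{i+1}·y_i:
  10, 54, 29, 18  ⇒  2A = 111, A = 55.5.
Then Σ (x_i + x_{i+1})·c_i = 630, so x̄ = 630 / (6·55.5) = 70/37.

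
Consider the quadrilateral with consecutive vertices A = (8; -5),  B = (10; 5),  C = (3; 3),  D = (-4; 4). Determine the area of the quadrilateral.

Apply the shoelace (surveyor's) formula: 2A = Σ (x_i·y_{i+1} − x_{i+1}·y_i), indices taken mod 4.
Cross-terms: 90, 15, 24, -12  ⇒  Σ = 117
Area = |Σ|/2 = 58.5.

58.5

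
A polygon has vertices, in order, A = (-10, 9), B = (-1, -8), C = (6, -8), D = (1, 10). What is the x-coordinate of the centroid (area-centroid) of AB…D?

Apply Gauss's area formula. First the cross-terms c_i = x_i·y_{i+1} − x_{i+1}·y_i:
  89, 56, 68, 109  ⇒  2A = 322, A = 161.
Then Σ (x_i + x_{i+1})·c_i = -1204, so x̄ = -1204 / (6·161) = -86/69.

-86/69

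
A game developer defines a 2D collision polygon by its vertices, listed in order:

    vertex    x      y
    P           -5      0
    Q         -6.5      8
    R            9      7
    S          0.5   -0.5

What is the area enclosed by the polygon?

P→Q: (-5)(8) − (-6.5)(0) = -40
Q→R: (-6.5)(7) − (9)(8) = -117.5
R→S: (9)(-0.5) − (0.5)(7) = -8
S→P: (0.5)(0) − (-5)(-0.5) = -2.5
Σ = -168
Area = |Σ|/2 = 84.

84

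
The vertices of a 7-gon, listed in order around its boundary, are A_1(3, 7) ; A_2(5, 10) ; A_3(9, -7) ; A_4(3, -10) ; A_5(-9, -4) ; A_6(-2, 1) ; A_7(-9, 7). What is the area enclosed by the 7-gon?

Σ = (-5) + (-125) + (-69) + (-102) + (-17) + (-5) + (-84) = -407
Area = |Σ|/2 = 203.5.

203.5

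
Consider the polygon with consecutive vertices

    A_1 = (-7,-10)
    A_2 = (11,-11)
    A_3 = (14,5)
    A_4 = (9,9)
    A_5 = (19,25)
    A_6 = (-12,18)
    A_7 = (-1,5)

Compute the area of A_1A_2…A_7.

Apply the shoelace formula: 2A = Σ (x_i·y_{i+1} − x_{i+1}·y_i), indices taken mod 7.
Σ = (187) + (209) + (81) + (54) + (642) + (-42) + (45) = 1176
Area = |Σ|/2 = 588.

588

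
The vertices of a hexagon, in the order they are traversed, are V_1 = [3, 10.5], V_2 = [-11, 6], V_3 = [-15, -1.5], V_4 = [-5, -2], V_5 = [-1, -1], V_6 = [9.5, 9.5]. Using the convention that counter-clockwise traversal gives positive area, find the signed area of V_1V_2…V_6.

Σ = (133.5) + (106.5) + (22.5) + (3) + (0) + (71.25) = 336.75
Signed area = Σ/2 = 168.375 (positive ⇒ counter-clockwise traversal).

168.375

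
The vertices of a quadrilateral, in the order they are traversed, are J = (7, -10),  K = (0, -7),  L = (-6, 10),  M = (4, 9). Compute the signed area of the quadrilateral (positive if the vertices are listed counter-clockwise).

Apply Gauss's area formula: 2A = Σ (x_i·y_{i+1} − x_{i+1}·y_i), indices taken mod 4.
Cross-terms: -49, -42, -94, -103  ⇒  Σ = -288
Signed area = Σ/2 = -144 (negative ⇒ clockwise traversal).

-144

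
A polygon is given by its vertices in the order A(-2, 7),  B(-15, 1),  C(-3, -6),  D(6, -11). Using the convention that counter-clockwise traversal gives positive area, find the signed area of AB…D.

142.5

Apply Gauss's area formula: 2A = Σ (x_i·y_{i+1} − x_{i+1}·y_i), indices taken mod 4.
A→B: (-2)(1) − (-15)(7) = 103
B→C: (-15)(-6) − (-3)(1) = 93
C→D: (-3)(-11) − (6)(-6) = 69
D→A: (6)(7) − (-2)(-11) = 20
Σ = 285
Signed area = Σ/2 = 142.5 (positive ⇒ counter-clockwise traversal).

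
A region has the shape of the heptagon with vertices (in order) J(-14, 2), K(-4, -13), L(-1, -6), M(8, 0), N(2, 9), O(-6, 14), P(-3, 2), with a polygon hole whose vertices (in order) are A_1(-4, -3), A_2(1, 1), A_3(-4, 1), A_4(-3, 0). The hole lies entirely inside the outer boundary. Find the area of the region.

219.5

Outer boundary:
J→K: (-14)(-13) − (-4)(2) = 190
K→L: (-4)(-6) − (-1)(-13) = 11
L→M: (-1)(0) − (8)(-6) = 48
M→N: (8)(9) − (2)(0) = 72
N→O: (2)(14) − (-6)(9) = 82
O→P: (-6)(2) − (-3)(14) = 30
P→J: (-3)(2) − (-14)(2) = 22
Σ = 455
Area = |Σ|/2 = 227.5.
Hole:
Apply Gauss's area formula: 2A = Σ (x_i·y_{i+1} − x_{i+1}·y_i), indices taken mod 4.
A_1→A_2: (-4)(1) − (1)(-3) = -1
A_2→A_3: (1)(1) − (-4)(1) = 5
A_3→A_4: (-4)(0) − (-3)(1) = 3
A_4→A_1: (-3)(-3) − (-4)(0) = 9
Σ = 16
Area = |Σ|/2 = 8.
Net area = 227.5 − 8 = 219.5.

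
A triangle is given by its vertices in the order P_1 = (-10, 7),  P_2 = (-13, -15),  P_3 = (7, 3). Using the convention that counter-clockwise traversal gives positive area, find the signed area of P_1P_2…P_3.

P_1→P_2: (-10)(-15) − (-13)(7) = 241
P_2→P_3: (-13)(3) − (7)(-15) = 66
P_3→P_1: (7)(7) − (-10)(3) = 79
Σ = 386
Signed area = Σ/2 = 193 (positive ⇒ counter-clockwise traversal).

193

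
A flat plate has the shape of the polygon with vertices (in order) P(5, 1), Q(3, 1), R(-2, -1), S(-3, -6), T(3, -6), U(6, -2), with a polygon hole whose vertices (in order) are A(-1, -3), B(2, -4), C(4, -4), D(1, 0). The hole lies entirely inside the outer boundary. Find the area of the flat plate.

Outer boundary:
P→Q: (5)(1) − (3)(1) = 2
Q→R: (3)(-1) − (-2)(1) = -1
R→S: (-2)(-6) − (-3)(-1) = 9
S→T: (-3)(-6) − (3)(-6) = 36
T→U: (3)(-2) − (6)(-6) = 30
U→P: (6)(1) − (5)(-2) = 16
Σ = 92
Area = |Σ|/2 = 46.
Hole:
Cross-terms: 10, 8, 4, -3  ⇒  Σ = 19
Area = |Σ|/2 = 9.5.
Net area = 46 − 9.5 = 36.5.

36.5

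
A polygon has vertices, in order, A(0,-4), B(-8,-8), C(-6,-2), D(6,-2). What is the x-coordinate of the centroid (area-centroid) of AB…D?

Apply the surveyor's formula. First the cross-terms c_i = x_i·y_{i+1} − x_{i+1}·y_i:
  -32, -32, 24, -24  ⇒  2A = -64, A = -32.
Then Σ (x_i + x_{i+1})·c_i = 560, so x̄ = 560 / (6·(-32)) = -35/12.

-35/12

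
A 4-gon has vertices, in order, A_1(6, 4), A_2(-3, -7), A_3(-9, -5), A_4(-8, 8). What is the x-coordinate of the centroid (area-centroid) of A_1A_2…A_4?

-85/27

Apply the shoelace formula. First the cross-terms c_i = x_i·y_{i+1} − x_{i+1}·y_i:
  -30, -48, -112, -80  ⇒  2A = -270, A = -135.
Then Σ (x_i + x_{i+1})·c_i = 2550, so x̄ = 2550 / (6·(-135)) = -85/27.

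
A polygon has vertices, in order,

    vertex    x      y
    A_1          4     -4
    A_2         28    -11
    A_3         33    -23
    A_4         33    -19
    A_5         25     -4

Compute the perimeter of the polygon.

|A_1A_2| = √((24)² + (-7)²) = √625 = 25
|A_2A_3| = √((5)² + (-12)²) = √169 = 13
|A_3A_4| = √((0)² + (4)²) = √16 = 4
|A_4A_5| = √((-8)² + (15)²) = √289 = 17
|A_5A_1| = √((-21)² + (0)²) = √441 = 21
Perimeter = 25 + 13 + 4 + 17 + 21 = 80.

80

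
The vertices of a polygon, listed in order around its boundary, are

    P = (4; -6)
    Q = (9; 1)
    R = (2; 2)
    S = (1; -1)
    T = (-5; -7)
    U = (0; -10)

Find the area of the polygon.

74

Apply the shoelace (surveyor's) formula: 2A = Σ (x_i·y_{i+1} − x_{i+1}·y_i), indices taken mod 6.
Σ = (58) + (16) + (-4) + (-12) + (50) + (40) = 148
Area = |Σ|/2 = 74.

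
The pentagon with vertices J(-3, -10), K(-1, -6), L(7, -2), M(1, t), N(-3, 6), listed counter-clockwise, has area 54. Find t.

Write out the shoelace sum; only the two edges meeting at M involve t:
2·Area = [(7·t − 1·(-2)) + (1·6 − (-3)·t)] + 100
       = 10·t + 108 = 108
⇒ t = 0.

0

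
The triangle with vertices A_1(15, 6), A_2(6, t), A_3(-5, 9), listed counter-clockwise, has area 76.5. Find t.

The doubled signed area Σ (x_i y_{i+1} − x_{i+1} y_i) is linear in t.
With t=0 it equals -147; the coefficient of t is 20 (from the two edges through A_2).
So 20·t + -147 = 2·76.5 = 153 ⇒ t = 15.

15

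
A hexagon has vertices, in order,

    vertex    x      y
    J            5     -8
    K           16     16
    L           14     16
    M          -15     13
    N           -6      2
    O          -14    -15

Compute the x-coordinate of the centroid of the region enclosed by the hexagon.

-1/21

Apply the shoelace (surveyor's) formula. First the cross-terms c_i = x_i·y_{i+1} − x_{i+1}·y_i:
  208, 32, 422, 48, 118, 187  ⇒  2A = 1015, A = 507.5.
Then Σ (x_i + x_{i+1})·c_i = -145, so x̄ = -145 / (6·507.5) = -1/21.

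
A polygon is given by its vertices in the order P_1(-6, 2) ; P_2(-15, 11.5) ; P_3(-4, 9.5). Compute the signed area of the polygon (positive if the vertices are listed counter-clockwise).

Σ = (-39) + (-96.5) + (49) = -86.5
Signed area = Σ/2 = -43.25 (negative ⇒ clockwise traversal).

-43.25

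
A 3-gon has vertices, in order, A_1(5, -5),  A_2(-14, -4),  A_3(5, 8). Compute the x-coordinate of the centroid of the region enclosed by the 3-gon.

-4/3

Apply the shoelace formula. First the cross-terms c_i = x_i·y_{i+1} − x_{i+1}·y_i:
  -90, -92, -65  ⇒  2A = -247, A = -123.5.
Then Σ (x_i + x_{i+1})·c_i = 988, so x̄ = 988 / (6·(-123.5)) = -4/3.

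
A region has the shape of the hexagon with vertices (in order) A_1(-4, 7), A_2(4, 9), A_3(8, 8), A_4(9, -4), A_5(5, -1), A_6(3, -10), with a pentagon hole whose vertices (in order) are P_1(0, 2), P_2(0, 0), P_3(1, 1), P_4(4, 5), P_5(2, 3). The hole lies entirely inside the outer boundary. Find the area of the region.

128

Outer boundary:
Cross-terms: -64, -40, -104, 11, -47, -19  ⇒  Σ = -263
Area = |Σ|/2 = 131.5.
Hole:
Cross-terms: 0, 0, 1, 2, 4  ⇒  Σ = 7
Area = |Σ|/2 = 3.5.
Net area = 131.5 − 3.5 = 128.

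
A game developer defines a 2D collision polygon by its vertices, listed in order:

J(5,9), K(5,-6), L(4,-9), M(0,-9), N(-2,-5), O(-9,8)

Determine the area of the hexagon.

166

Apply Gauss's area formula: 2A = Σ (x_i·y_{i+1} − x_{i+1}·y_i), indices taken mod 6.
Σ = (-75) + (-21) + (-36) + (-18) + (-61) + (-121) = -332
Area = |Σ|/2 = 166.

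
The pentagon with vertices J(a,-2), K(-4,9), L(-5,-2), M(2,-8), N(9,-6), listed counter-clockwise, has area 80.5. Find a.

2

Write out the shoelace sum; only the two edges meeting at J involve a:
2·Area = [(9·(-2) − a·(-6)) + (a·9 − (-4)·(-2))] + 157
       = 15·a + 131 = 161
⇒ a = 2.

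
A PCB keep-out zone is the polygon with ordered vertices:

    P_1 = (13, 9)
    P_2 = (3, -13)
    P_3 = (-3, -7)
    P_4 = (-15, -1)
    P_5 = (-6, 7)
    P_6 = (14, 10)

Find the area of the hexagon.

315.5

P_1→P_2: (13)(-13) − (3)(9) = -196
P_2→P_3: (3)(-7) − (-3)(-13) = -60
P_3→P_4: (-3)(-1) − (-15)(-7) = -102
P_4→P_5: (-15)(7) − (-6)(-1) = -111
P_5→P_6: (-6)(10) − (14)(7) = -158
P_6→P_1: (14)(9) − (13)(10) = -4
Σ = -631
Area = |Σ|/2 = 315.5.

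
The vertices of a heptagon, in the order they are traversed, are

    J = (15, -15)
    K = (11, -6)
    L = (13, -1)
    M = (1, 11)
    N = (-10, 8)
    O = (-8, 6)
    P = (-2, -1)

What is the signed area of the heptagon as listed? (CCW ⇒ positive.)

Apply the shoelace (surveyor's) formula: 2A = Σ (x_i·y_{i+1} − x_{i+1}·y_i), indices taken mod 7.
J→K: (15)(-6) − (11)(-15) = 75
K→L: (11)(-1) − (13)(-6) = 67
L→M: (13)(11) − (1)(-1) = 144
M→N: (1)(8) − (-10)(11) = 118
N→O: (-10)(6) − (-8)(8) = 4
O→P: (-8)(-1) − (-2)(6) = 20
P→J: (-2)(-15) − (15)(-1) = 45
Σ = 473
Signed area = Σ/2 = 236.5 (positive ⇒ counter-clockwise traversal).

236.5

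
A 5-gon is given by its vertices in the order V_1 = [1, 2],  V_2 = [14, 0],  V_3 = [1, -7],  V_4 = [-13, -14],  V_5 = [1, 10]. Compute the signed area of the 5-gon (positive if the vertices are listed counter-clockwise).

-177.5

Σ = (-28) + (-98) + (-105) + (-116) + (-8) = -355
Signed area = Σ/2 = -177.5 (negative ⇒ clockwise traversal).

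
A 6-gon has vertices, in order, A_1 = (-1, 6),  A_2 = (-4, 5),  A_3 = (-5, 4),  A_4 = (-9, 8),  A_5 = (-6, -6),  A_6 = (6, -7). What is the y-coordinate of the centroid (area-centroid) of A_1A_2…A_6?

-199/233

Apply Gauss's area formula. First the cross-terms c_i = x_i·y_{i+1} − x_{i+1}·y_i:
  19, 9, -4, 102, 78, 29  ⇒  2A = 233, A = 116.5.
Then Σ (y_i + y_{i+1})·c_i = -597, so ȳ = -597 / (6·116.5) = -199/233.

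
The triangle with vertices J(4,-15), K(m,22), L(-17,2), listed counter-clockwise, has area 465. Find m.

13

The doubled signed area Σ (x_i y_{i+1} − x_{i+1} y_i) is linear in m.
With m=0 it equals 709; the coefficient of m is 17 (from the two edges through K).
So 17·m + 709 = 2·465 = 930 ⇒ m = 13.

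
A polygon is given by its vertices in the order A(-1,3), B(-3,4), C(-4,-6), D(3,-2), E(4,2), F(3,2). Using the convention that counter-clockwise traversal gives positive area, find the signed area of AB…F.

Apply the surveyor's formula: 2A = Σ (x_i·y_{i+1} − x_{i+1}·y_i), indices taken mod 6.
Cross-terms: 5, 34, 26, 14, 2, 11  ⇒  Σ = 92
Signed area = Σ/2 = 46 (positive ⇒ counter-clockwise traversal).

46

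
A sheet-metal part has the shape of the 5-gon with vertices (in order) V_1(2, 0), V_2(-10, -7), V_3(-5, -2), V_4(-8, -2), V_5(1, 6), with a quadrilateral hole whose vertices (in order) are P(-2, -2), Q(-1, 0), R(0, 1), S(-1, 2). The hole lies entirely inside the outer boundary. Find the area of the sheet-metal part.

44.5

Outer boundary:
Apply the shoelace (surveyor's) formula: 2A = Σ (x_i·y_{i+1} − x_{i+1}·y_i), indices taken mod 5.
Σ = (-14) + (-15) + (-6) + (-46) + (-12) = -93
Area = |Σ|/2 = 46.5.
Hole:
Σ = (-2) + (-1) + (1) + (6) = 4
Area = |Σ|/2 = 2.
Net area = 46.5 − 2 = 44.5.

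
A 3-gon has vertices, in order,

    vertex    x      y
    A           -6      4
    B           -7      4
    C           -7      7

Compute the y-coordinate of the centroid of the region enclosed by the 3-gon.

Apply the surveyor's formula. First the cross-terms c_i = x_i·y_{i+1} − x_{i+1}·y_i:
  4, -21, 14  ⇒  2A = -3, A = -1.5.
Then Σ (y_i + y_{i+1})·c_i = -45, so ȳ = -45 / (6·(-1.5)) = 5.

5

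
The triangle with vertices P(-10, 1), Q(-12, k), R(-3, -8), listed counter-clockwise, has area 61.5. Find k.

-14

The doubled signed area Σ (x_i y_{i+1} − x_{i+1} y_i) is linear in k.
With k=0 it equals 25; the coefficient of k is -7 (from the two edges through Q).
So -7·k + 25 = 2·61.5 = 123 ⇒ k = -14.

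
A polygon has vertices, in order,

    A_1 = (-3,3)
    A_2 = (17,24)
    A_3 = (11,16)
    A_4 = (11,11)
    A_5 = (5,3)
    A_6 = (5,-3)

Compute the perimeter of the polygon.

70

|A_1A_2| = √((20)² + (21)²) = √841 = 29
|A_2A_3| = √((-6)² + (-8)²) = √100 = 10
|A_3A_4| = √((0)² + (-5)²) = √25 = 5
|A_4A_5| = √((-6)² + (-8)²) = √100 = 10
|A_5A_6| = √((0)² + (-6)²) = √36 = 6
|A_6A_1| = √((-8)² + (6)²) = √100 = 10
Perimeter = 29 + 10 + 5 + 10 + 6 + 10 = 70.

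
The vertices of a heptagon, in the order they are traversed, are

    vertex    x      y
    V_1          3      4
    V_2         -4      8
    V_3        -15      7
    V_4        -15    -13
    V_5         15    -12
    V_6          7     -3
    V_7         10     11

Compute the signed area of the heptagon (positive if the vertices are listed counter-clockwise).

480

Σ = (40) + (92) + (300) + (375) + (39) + (107) + (7) = 960
Signed area = Σ/2 = 480 (positive ⇒ counter-clockwise traversal).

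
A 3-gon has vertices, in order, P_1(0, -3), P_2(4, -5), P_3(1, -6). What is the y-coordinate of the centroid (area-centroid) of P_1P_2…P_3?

-14/3

Apply the shoelace (surveyor's) formula. First the cross-terms c_i = x_i·y_{i+1} − x_{i+1}·y_i:
  12, -19, -3  ⇒  2A = -10, A = -5.
Then Σ (y_i + y_{i+1})·c_i = 140, so ȳ = 140 / (6·(-5)) = -14/3.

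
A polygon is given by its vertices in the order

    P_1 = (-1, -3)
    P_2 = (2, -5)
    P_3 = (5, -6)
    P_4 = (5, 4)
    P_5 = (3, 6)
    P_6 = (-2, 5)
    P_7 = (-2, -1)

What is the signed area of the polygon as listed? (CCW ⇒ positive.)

Apply Gauss's area formula: 2A = Σ (x_i·y_{i+1} − x_{i+1}·y_i), indices taken mod 7.
Σ = (11) + (13) + (50) + (18) + (27) + (12) + (5) = 136
Signed area = Σ/2 = 68 (positive ⇒ counter-clockwise traversal).

68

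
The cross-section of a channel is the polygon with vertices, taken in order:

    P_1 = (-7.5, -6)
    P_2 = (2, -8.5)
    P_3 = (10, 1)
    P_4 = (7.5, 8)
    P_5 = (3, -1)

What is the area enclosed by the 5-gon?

Apply the shoelace (surveyor's) formula: 2A = Σ (x_i·y_{i+1} − x_{i+1}·y_i), indices taken mod 5.
Σ = (75.75) + (87) + (72.5) + (-31.5) + (-25.5) = 178.25
Area = |Σ|/2 = 89.125.

89.125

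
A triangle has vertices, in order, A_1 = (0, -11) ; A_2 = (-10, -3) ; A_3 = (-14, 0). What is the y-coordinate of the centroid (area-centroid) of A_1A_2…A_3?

-14/3

Apply the surveyor's formula. First the cross-terms c_i = x_i·y_{i+1} − x_{i+1}·y_i:
  -110, -42, 154  ⇒  2A = 2, A = 1.
Then Σ (y_i + y_{i+1})·c_i = -28, so ȳ = -28 / (6·1) = -14/3.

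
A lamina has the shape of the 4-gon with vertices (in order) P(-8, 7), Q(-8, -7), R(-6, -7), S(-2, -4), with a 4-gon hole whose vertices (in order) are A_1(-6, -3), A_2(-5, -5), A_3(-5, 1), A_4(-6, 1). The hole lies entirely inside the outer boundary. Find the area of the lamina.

40

Outer boundary:
Σ = (112) + (14) + (10) + (-46) = 90
Area = |Σ|/2 = 45.
Hole:
Apply the shoelace formula: 2A = Σ (x_i·y_{i+1} − x_{i+1}·y_i), indices taken mod 4.
A_1→A_2: (-6)(-5) − (-5)(-3) = 15
A_2→A_3: (-5)(1) − (-5)(-5) = -30
A_3→A_4: (-5)(1) − (-6)(1) = 1
A_4→A_1: (-6)(-3) − (-6)(1) = 24
Σ = 10
Area = |Σ|/2 = 5.
Net area = 45 − 5 = 40.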